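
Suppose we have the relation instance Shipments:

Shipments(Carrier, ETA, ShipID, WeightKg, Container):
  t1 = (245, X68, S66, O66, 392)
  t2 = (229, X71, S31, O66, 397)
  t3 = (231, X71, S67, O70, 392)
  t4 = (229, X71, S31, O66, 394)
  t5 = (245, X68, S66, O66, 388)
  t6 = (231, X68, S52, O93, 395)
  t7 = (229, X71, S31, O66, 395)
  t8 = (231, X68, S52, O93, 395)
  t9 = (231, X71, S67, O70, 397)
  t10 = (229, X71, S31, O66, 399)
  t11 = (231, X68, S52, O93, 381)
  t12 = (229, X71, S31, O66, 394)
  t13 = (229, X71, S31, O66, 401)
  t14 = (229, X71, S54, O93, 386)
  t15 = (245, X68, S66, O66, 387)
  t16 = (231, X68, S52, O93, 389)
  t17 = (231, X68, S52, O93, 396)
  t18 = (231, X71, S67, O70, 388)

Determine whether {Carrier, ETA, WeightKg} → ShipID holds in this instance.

Yes

(Carrier=245, ETA=X68, WeightKg=O66): rows 1, 5, 15 → ShipID = S66, S66, S66 ✓
(Carrier=229, ETA=X71, WeightKg=O66): rows 2, 4, 7, 10, 12, 13 → ShipID = S31, S31, S31, S31, S31, S31 ✓
(Carrier=231, ETA=X71, WeightKg=O70): rows 3, 9, 18 → ShipID = S67, S67, S67 ✓
(Carrier=231, ETA=X68, WeightKg=O93): rows 6, 8, 11, 16, 17 → ShipID = S52, S52, S52, S52, S52 ✓
(Carrier=229, ETA=X71, WeightKg=O93): row 14 → ShipID = S54 ✓
Every {Carrier, ETA, WeightKg} value is associated with a single ShipID value, so {Carrier, ETA, WeightKg} → ShipID holds.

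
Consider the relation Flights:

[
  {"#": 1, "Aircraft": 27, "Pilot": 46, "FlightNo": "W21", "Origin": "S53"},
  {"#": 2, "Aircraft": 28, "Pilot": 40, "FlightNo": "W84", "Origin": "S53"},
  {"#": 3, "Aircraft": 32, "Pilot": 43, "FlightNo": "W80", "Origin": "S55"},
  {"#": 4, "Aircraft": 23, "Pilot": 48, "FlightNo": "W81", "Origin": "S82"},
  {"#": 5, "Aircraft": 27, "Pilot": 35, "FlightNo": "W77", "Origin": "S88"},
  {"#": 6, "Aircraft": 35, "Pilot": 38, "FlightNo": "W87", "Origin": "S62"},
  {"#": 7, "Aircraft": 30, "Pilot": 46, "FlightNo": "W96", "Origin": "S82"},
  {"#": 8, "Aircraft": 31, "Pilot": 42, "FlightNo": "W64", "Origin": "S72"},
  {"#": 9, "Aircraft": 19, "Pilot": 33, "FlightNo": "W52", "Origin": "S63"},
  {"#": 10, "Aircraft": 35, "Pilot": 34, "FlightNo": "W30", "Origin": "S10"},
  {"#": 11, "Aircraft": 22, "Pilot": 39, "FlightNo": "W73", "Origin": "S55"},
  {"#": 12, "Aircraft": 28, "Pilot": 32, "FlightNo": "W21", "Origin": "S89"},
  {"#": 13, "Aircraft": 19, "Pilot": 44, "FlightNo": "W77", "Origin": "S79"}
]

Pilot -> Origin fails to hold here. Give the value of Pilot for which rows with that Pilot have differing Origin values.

46

Pilot=46: rows 1, 7 → Origin takes values {S53, S82} — violation
Pilot=40: row 2 → Origin = S53 ✓
Pilot=43: row 3 → Origin = S55 ✓
Pilot=48: row 4 → Origin = S82 ✓
Pilot=35: row 5 → Origin = S88 ✓
Pilot=38: row 6 → Origin = S62 ✓
Pilot=42: row 8 → Origin = S72 ✓
Pilot=33: row 9 → Origin = S63 ✓
Pilot=34: row 10 → Origin = S10 ✓
Pilot=39: row 11 → Origin = S55 ✓
Pilot=32: row 12 → Origin = S89 ✓
Pilot=44: row 13 → Origin = S79 ✓
The only Pilot value with inconsistent Origin is Pilot=46.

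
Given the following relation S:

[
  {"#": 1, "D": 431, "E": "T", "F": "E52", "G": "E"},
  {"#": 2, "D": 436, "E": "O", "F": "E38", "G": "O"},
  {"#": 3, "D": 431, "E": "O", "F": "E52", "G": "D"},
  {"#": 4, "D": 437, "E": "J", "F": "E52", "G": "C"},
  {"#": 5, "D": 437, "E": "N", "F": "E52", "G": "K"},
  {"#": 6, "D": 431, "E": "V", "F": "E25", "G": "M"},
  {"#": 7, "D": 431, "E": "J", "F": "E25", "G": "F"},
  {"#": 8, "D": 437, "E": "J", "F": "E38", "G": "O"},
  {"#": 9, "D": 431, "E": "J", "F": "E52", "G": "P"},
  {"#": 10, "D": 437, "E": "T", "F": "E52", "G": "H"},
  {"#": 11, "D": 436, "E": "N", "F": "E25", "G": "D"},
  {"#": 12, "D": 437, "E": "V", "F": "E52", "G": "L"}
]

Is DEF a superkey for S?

All 12 rows have distinct DEF values, so DEF → (all attributes) holds and DEF is a superkey.

Yes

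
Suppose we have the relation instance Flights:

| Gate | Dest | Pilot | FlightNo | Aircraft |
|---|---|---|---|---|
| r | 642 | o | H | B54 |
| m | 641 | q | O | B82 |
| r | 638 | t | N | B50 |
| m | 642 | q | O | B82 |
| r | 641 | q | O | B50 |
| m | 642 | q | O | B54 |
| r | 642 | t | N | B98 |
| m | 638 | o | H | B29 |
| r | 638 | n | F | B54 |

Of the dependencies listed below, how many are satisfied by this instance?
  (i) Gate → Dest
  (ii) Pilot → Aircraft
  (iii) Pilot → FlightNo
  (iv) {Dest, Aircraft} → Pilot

(i) Gate → Dest: Gate=r: 5 rows → Dest takes values {642, 638, 641} — violation; Gate=m: 4 rows → Dest takes values {641, 642, 638} — violation — fails.
(ii) Pilot → Aircraft: Pilot=o: 2 rows → Aircraft takes values {B54, B29} — violation; Pilot=q: 4 rows → Aircraft takes values {B82, B50, B54} — violation; Pilot=t: 2 rows → Aircraft takes values {B50, B98} — violation — fails.
(iii) Pilot → FlightNo: every LHS value maps to a single RHS value — holds.
(iv) {Dest, Aircraft} → Pilot: (Dest=642, Aircraft=B54): 2 rows → Pilot takes values {o, q} — violation — fails.
1 of the 4 dependencies holds.

1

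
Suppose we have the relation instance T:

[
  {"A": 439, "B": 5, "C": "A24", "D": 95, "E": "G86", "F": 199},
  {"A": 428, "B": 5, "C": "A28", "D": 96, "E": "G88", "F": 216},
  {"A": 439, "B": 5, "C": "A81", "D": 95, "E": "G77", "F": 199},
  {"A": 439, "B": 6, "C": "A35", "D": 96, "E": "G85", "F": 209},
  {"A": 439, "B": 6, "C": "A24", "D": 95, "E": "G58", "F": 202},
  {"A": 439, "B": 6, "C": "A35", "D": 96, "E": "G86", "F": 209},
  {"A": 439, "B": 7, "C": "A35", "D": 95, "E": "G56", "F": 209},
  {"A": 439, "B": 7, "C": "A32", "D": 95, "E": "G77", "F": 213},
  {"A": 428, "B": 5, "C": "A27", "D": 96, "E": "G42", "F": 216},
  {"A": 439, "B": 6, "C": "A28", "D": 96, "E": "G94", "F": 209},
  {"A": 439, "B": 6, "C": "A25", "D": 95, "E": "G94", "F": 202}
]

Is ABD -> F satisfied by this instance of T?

No

(A=439, B=5, D=95): 2 rows → F = 199, 199 ✓
(A=428, B=5, D=96): 2 rows → F = 216, 216 ✓
(A=439, B=6, D=96): 3 rows → F = 209, 209, 209 ✓
(A=439, B=6, D=95): 2 rows → F = 202, 202 ✓
(A=439, B=7, D=95): 2 rows → F takes values {209, 213} — violation
Two rows agree on ABD but differ on F, so ABD -> F does not hold.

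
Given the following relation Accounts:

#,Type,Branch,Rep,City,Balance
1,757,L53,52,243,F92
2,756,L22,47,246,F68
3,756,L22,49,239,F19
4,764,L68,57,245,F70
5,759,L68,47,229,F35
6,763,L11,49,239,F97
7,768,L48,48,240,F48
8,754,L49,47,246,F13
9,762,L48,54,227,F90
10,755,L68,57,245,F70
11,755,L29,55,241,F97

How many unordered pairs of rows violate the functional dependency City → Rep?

0

City=246: all 2 rows agree on Rep — 0 pairs.
City=239: all 2 rows agree on Rep — 0 pairs.
City=245: all 2 rows agree on Rep — 0 pairs.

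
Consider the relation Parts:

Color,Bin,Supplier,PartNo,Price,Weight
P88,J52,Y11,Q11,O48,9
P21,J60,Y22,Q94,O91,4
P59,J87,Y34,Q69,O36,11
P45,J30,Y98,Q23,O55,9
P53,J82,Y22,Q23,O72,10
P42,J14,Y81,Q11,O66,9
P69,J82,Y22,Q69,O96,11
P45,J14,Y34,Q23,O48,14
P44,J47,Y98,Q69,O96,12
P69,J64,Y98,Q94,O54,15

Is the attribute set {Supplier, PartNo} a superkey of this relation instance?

Yes

All 10 rows have distinct {Supplier, PartNo} values, so {Supplier, PartNo} → (all attributes) holds and {Supplier, PartNo} is a superkey.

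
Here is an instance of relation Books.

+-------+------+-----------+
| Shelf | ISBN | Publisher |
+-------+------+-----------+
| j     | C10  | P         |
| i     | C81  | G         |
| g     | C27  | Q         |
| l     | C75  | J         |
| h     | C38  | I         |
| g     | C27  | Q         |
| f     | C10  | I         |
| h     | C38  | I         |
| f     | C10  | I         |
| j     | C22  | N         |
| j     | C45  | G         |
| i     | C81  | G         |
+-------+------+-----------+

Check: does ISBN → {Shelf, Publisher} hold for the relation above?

ISBN=C10: 3 rows → {Shelf,Publisher} takes values {(j, P), (f, I)} — violation
ISBN=C81: 2 rows → {Shelf,Publisher} = (i, G), (i, G) ✓
ISBN=C27: 2 rows → {Shelf,Publisher} = (g, Q), (g, Q) ✓
ISBN=C75: 1 row → {Shelf,Publisher} = (l, J) ✓
ISBN=C38: 2 rows → {Shelf,Publisher} = (h, I), (h, I) ✓
ISBN=C22: 1 row → {Shelf,Publisher} = (j, N) ✓
ISBN=C45: 1 row → {Shelf,Publisher} = (j, G) ✓
Two rows agree on ISBN but differ on {Shelf, Publisher}, so ISBN → {Shelf, Publisher} does not hold.

No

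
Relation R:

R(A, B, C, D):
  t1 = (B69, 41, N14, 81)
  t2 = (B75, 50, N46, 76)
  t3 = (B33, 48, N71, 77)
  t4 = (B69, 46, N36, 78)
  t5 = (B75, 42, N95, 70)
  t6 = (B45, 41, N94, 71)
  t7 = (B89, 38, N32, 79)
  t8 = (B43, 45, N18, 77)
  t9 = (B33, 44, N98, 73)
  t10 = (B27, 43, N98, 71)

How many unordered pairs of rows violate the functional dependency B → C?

1

B=41: violating pairs (1,6) — 1 pair.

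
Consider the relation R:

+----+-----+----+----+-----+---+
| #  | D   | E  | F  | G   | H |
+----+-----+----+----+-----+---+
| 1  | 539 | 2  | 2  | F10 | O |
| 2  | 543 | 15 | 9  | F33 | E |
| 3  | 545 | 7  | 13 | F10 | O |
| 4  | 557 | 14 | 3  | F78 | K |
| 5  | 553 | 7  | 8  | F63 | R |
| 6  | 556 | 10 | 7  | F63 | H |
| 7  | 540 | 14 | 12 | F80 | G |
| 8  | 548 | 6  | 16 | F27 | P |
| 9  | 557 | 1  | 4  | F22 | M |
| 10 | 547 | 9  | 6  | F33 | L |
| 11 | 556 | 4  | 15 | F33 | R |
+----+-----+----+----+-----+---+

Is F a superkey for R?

Yes

All 11 rows have distinct F values, so F → (all attributes) holds and F is a superkey.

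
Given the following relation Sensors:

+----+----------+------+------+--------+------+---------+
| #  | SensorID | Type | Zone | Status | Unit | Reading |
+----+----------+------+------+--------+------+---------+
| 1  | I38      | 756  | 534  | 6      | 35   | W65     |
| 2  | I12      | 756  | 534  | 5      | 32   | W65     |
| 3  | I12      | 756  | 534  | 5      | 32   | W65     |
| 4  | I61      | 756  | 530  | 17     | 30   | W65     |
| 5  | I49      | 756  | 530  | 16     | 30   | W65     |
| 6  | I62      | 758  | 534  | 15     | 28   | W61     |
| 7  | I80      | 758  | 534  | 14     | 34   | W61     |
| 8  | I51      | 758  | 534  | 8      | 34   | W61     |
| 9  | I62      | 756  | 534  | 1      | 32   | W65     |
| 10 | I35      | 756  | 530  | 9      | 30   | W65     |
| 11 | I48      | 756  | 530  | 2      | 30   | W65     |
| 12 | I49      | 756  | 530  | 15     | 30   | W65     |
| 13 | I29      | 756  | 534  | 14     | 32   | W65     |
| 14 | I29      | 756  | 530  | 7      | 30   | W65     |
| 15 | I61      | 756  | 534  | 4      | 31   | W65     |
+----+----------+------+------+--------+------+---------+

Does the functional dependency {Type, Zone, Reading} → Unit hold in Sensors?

No

(Type=756, Zone=534, Reading=W65): rows 1, 2, 3, 9, 13, 15 → Unit takes values {35, 32, 31} — violation
(Type=756, Zone=530, Reading=W65): rows 4, 5, 10, 11, 12, 14 → Unit = 30, 30, 30, 30, 30, 30 ✓
(Type=758, Zone=534, Reading=W61): rows 6, 7, 8 → Unit takes values {28, 34} — violation
Two rows agree on {Type, Zone, Reading} but differ on Unit, so {Type, Zone, Reading} → Unit does not hold.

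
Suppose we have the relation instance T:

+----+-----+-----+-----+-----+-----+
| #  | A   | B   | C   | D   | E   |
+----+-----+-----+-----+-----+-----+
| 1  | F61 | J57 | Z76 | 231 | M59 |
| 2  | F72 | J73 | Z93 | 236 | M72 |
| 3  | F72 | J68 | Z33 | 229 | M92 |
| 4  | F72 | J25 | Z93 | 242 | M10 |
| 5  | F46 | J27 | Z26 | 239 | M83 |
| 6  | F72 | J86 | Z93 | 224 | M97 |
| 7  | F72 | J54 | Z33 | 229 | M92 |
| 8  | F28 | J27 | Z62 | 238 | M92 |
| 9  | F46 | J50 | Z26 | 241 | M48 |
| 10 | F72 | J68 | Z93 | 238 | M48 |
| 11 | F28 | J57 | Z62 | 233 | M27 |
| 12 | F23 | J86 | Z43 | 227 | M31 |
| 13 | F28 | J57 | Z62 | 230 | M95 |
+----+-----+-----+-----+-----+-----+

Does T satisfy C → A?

C=Z76: row 1 → A = F61 ✓
C=Z93: rows 2, 4, 6, 10 → A = F72, F72, F72, F72 ✓
C=Z33: rows 3, 7 → A = F72, F72 ✓
C=Z26: rows 5, 9 → A = F46, F46 ✓
C=Z62: rows 8, 11, 13 → A = F28, F28, F28 ✓
C=Z43: row 12 → A = F23 ✓
Every C value is associated with a single A value, so C → A holds.

Yes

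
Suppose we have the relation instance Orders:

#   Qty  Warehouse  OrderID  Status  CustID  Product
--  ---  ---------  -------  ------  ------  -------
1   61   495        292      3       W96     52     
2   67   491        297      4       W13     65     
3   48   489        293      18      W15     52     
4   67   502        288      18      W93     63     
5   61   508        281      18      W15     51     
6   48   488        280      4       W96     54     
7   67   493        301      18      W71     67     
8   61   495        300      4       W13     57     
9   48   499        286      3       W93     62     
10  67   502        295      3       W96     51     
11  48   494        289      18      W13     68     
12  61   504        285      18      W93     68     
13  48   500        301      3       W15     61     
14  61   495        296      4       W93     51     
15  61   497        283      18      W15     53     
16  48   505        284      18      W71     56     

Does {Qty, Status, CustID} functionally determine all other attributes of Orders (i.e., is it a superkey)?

Rows 5 and 15 have the same {Qty, Status, CustID} value (Qty=61, Status=18, CustID=W15) but are distinct tuples, so {Qty, Status, CustID} does not determine every attribute — not a superkey.

No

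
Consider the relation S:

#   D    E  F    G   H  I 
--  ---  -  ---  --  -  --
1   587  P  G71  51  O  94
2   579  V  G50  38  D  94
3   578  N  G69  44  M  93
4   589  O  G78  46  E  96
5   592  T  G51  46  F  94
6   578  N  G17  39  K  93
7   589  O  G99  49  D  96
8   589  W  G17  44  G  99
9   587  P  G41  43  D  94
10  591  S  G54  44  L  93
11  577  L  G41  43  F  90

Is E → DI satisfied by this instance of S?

Yes

E=P: rows 1, 9 → {D,I} = (587, 94), (587, 94) ✓
E=V: row 2 → {D,I} = (579, 94) ✓
E=N: rows 3, 6 → {D,I} = (578, 93), (578, 93) ✓
E=O: rows 4, 7 → {D,I} = (589, 96), (589, 96) ✓
E=T: row 5 → {D,I} = (592, 94) ✓
E=W: row 8 → {D,I} = (589, 99) ✓
E=S: row 10 → {D,I} = (591, 93) ✓
E=L: row 11 → {D,I} = (577, 90) ✓
Every E value is associated with a single DI value, so E → DI holds.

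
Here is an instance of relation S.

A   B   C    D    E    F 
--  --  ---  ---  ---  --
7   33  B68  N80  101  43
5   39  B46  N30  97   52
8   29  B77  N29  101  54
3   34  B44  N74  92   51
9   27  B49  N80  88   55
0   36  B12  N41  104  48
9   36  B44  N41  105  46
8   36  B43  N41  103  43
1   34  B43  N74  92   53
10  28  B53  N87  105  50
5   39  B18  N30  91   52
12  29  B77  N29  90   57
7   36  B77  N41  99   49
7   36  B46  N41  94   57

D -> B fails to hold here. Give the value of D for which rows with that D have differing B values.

D=N80: 2 rows → B takes values {33, 27} — violation
D=N30: 2 rows → B = 39, 39 ✓
D=N29: 2 rows → B = 29, 29 ✓
D=N74: 2 rows → B = 34, 34 ✓
D=N41: 5 rows → B = 36, 36, 36, 36, 36 ✓
D=N87: 1 row → B = 28 ✓
The only D value with inconsistent B is D=N80.

N80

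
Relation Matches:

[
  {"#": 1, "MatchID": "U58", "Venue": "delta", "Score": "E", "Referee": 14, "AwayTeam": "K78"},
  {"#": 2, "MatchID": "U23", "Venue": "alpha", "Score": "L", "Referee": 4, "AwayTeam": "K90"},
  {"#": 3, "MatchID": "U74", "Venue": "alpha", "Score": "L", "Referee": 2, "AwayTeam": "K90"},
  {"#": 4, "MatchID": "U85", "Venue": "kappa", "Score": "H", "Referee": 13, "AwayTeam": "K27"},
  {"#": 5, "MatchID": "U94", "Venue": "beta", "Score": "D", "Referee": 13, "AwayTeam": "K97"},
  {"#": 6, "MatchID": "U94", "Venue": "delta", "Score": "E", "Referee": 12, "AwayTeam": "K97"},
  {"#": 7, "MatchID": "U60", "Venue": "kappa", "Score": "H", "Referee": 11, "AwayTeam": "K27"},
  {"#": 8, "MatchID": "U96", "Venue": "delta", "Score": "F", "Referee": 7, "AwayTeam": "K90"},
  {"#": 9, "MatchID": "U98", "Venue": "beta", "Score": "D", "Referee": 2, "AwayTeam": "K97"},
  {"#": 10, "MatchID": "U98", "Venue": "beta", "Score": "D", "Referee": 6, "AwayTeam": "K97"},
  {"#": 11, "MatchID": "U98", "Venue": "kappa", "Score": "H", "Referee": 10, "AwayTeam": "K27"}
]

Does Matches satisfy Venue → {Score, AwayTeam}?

No

Venue=delta: rows 1, 6, 8 → {Score,AwayTeam} takes values {(E, K78), (E, K97), (F, K90)} — violation
Venue=alpha: rows 2, 3 → {Score,AwayTeam} = (L, K90), (L, K90) ✓
Venue=kappa: rows 4, 7, 11 → {Score,AwayTeam} = (H, K27), (H, K27), (H, K27) ✓
Venue=beta: rows 5, 9, 10 → {Score,AwayTeam} = (D, K97), (D, K97), (D, K97) ✓
Two rows agree on Venue but differ on {Score, AwayTeam}, so Venue → {Score, AwayTeam} does not hold.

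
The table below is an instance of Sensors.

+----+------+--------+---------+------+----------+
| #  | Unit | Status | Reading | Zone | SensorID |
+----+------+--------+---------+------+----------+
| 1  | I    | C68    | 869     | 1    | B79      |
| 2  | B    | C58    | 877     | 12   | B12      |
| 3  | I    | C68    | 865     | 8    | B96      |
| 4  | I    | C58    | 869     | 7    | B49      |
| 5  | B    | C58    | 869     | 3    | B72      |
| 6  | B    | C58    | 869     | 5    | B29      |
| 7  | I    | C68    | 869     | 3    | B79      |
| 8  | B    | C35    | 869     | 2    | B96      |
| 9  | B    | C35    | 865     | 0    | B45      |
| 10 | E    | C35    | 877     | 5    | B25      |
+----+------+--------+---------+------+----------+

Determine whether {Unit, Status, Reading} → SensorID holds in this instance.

No

(Unit=I, Status=C68, Reading=869): rows 1, 7 → SensorID = B79, B79 ✓
(Unit=B, Status=C58, Reading=877): row 2 → SensorID = B12 ✓
(Unit=I, Status=C68, Reading=865): row 3 → SensorID = B96 ✓
(Unit=I, Status=C58, Reading=869): row 4 → SensorID = B49 ✓
(Unit=B, Status=C58, Reading=869): rows 5, 6 → SensorID takes values {B72, B29} — violation
(Unit=B, Status=C35, Reading=869): row 8 → SensorID = B96 ✓
(Unit=B, Status=C35, Reading=865): row 9 → SensorID = B45 ✓
(Unit=E, Status=C35, Reading=877): row 10 → SensorID = B25 ✓
Two rows agree on {Unit, Status, Reading} but differ on SensorID, so {Unit, Status, Reading} → SensorID does not hold.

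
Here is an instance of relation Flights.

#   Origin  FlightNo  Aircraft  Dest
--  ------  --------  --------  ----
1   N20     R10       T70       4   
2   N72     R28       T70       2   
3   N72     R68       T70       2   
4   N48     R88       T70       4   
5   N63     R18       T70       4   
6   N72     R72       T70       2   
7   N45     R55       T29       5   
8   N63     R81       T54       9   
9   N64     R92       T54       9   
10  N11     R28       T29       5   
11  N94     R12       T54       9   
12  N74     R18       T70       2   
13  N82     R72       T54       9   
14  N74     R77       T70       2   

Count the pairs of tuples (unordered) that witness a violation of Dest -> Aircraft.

0

Dest=4: all 3 rows agree on Aircraft — 0 pairs.
Dest=2: all 5 rows agree on Aircraft — 0 pairs.
Dest=5: all 2 rows agree on Aircraft — 0 pairs.
Dest=9: all 4 rows agree on Aircraft — 0 pairs.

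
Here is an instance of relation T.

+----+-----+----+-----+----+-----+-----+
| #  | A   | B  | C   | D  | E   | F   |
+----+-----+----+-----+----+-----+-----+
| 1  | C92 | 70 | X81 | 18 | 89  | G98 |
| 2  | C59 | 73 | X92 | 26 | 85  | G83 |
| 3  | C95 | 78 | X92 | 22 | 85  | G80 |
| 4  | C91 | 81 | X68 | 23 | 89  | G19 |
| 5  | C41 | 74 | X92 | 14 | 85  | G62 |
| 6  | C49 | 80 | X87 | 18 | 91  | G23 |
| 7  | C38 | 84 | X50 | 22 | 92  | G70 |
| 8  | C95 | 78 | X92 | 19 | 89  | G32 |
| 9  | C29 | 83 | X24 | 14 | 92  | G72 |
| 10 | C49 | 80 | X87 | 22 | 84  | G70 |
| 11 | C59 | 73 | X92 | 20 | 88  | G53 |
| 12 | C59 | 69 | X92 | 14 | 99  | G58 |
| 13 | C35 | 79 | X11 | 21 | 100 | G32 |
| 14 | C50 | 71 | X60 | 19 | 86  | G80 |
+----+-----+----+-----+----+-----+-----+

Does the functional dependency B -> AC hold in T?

Yes

B=70: row 1 → {A,C} = (C92, X81) ✓
B=73: rows 2, 11 → {A,C} = (C59, X92), (C59, X92) ✓
B=78: rows 3, 8 → {A,C} = (C95, X92), (C95, X92) ✓
B=81: row 4 → {A,C} = (C91, X68) ✓
B=74: row 5 → {A,C} = (C41, X92) ✓
B=80: rows 6, 10 → {A,C} = (C49, X87), (C49, X87) ✓
B=84: row 7 → {A,C} = (C38, X50) ✓
B=83: row 9 → {A,C} = (C29, X24) ✓
B=69: row 12 → {A,C} = (C59, X92) ✓
B=79: row 13 → {A,C} = (C35, X11) ✓
B=71: row 14 → {A,C} = (C50, X60) ✓
Every B value is associated with a single AC value, so B -> AC holds.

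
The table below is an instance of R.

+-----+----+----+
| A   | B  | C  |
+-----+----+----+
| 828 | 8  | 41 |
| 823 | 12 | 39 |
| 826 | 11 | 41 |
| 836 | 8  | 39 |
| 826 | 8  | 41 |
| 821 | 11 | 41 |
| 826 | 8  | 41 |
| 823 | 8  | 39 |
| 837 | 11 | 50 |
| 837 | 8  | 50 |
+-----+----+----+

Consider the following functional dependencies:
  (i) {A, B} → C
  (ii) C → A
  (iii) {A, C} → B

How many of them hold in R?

(i) {A, B} → C: every LHS value maps to a single RHS value — holds.
(ii) C → A: C=41: 5 rows → A takes values {828, 826, 821} — violation; C=39: 3 rows → A takes values {823, 836} — violation — fails.
(iii) {A, C} → B: (A=823, C=39): 2 rows → B takes values {12, 8} — violation; (A=826, C=41): 3 rows → B takes values {11, 8} — violation; (A=837, C=50): 2 rows → B takes values {11, 8} — violation — fails.
1 of the 3 dependencies holds.

1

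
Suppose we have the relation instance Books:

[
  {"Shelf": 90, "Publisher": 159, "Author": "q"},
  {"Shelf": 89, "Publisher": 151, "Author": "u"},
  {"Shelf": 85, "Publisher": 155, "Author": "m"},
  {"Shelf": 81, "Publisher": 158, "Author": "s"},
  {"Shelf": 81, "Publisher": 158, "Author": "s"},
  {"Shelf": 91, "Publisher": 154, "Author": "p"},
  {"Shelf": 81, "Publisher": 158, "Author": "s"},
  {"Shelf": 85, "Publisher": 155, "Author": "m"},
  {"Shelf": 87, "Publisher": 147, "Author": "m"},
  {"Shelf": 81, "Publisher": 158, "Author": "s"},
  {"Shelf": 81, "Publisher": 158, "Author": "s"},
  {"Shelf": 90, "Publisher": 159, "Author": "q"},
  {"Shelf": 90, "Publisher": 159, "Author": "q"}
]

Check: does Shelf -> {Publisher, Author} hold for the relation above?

Shelf=90: 3 rows → {Publisher,Author} = (159, q), (159, q), (159, q) ✓
Shelf=89: 1 row → {Publisher,Author} = (151, u) ✓
Shelf=85: 2 rows → {Publisher,Author} = (155, m), (155, m) ✓
Shelf=81: 5 rows → {Publisher,Author} = (158, s), (158, s), (158, s), (158, s), (158, s) ✓
Shelf=91: 1 row → {Publisher,Author} = (154, p) ✓
Shelf=87: 1 row → {Publisher,Author} = (147, m) ✓
Every Shelf value is associated with a single {Publisher, Author} value, so Shelf -> {Publisher, Author} holds.

Yes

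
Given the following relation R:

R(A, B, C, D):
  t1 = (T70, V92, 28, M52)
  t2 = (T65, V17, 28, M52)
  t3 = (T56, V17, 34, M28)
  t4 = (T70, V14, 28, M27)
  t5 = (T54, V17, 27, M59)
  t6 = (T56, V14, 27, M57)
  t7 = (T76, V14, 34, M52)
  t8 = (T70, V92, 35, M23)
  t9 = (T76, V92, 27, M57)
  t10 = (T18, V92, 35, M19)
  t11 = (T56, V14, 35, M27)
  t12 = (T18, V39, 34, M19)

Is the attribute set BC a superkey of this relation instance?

Rows 8 and 10 have the same BC value (B=V92, C=35) but are distinct tuples, so BC does not determine every attribute — not a superkey.

No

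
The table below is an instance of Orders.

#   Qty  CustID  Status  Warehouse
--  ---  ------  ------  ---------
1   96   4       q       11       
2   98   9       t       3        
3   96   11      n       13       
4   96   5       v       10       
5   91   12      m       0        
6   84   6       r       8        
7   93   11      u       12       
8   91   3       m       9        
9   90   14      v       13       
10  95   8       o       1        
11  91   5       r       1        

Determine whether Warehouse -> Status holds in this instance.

No

Warehouse=11: row 1 → Status = q ✓
Warehouse=3: row 2 → Status = t ✓
Warehouse=13: rows 3, 9 → Status takes values {n, v} — violation
Warehouse=10: row 4 → Status = v ✓
Warehouse=0: row 5 → Status = m ✓
Warehouse=8: row 6 → Status = r ✓
Warehouse=12: row 7 → Status = u ✓
Warehouse=9: row 8 → Status = m ✓
Warehouse=1: rows 10, 11 → Status takes values {o, r} — violation
Two rows agree on Warehouse but differ on Status, so Warehouse -> Status does not hold.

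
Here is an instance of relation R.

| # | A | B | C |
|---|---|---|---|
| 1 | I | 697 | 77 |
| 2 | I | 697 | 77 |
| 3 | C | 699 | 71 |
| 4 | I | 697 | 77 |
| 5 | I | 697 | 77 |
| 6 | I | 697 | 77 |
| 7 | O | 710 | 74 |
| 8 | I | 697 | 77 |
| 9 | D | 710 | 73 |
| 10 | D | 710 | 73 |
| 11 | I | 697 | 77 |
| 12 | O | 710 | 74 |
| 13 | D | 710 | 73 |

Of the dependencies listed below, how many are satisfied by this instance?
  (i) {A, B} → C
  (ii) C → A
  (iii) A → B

(i) {A, B} → C: every LHS value maps to a single RHS value — holds.
(ii) C → A: every LHS value maps to a single RHS value — holds.
(iii) A → B: every LHS value maps to a single RHS value — holds.
3 of the 3 dependencies hold.

3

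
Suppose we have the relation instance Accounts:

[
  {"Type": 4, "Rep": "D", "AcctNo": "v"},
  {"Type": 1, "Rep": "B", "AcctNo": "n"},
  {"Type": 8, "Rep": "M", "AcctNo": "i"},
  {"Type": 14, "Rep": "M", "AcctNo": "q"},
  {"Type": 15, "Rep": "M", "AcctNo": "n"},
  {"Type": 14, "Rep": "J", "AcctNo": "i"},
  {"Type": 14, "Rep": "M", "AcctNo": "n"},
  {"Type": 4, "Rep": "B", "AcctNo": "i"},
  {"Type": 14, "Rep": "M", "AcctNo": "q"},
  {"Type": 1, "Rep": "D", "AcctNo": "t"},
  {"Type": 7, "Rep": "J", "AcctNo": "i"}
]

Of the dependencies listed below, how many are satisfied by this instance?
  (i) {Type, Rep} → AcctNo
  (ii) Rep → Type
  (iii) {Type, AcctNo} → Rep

(i) {Type, Rep} → AcctNo: (Type=14, Rep=M): 3 rows → AcctNo takes values {q, n} — violation — fails.
(ii) Rep → Type: Rep=D: 2 rows → Type takes values {4, 1} — violation; Rep=B: 2 rows → Type takes values {1, 4} — violation; Rep=M: 5 rows → Type takes values {8, 14, 15} — violation; Rep=J: 2 rows → Type takes values {14, 7} — violation — fails.
(iii) {Type, AcctNo} → Rep: every LHS value maps to a single RHS value — holds.
1 of the 3 dependencies holds.

1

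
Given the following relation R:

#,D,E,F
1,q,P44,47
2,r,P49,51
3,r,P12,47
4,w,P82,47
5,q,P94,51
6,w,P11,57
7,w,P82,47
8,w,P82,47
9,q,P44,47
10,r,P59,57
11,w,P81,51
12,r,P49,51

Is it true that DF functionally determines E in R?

Yes

(D=q, F=47): rows 1, 9 → E = P44, P44 ✓
(D=r, F=51): rows 2, 12 → E = P49, P49 ✓
(D=r, F=47): row 3 → E = P12 ✓
(D=w, F=47): rows 4, 7, 8 → E = P82, P82, P82 ✓
(D=q, F=51): row 5 → E = P94 ✓
(D=w, F=57): row 6 → E = P11 ✓
(D=r, F=57): row 10 → E = P59 ✓
(D=w, F=51): row 11 → E = P81 ✓
Every DF value is associated with a single E value, so DF → E holds.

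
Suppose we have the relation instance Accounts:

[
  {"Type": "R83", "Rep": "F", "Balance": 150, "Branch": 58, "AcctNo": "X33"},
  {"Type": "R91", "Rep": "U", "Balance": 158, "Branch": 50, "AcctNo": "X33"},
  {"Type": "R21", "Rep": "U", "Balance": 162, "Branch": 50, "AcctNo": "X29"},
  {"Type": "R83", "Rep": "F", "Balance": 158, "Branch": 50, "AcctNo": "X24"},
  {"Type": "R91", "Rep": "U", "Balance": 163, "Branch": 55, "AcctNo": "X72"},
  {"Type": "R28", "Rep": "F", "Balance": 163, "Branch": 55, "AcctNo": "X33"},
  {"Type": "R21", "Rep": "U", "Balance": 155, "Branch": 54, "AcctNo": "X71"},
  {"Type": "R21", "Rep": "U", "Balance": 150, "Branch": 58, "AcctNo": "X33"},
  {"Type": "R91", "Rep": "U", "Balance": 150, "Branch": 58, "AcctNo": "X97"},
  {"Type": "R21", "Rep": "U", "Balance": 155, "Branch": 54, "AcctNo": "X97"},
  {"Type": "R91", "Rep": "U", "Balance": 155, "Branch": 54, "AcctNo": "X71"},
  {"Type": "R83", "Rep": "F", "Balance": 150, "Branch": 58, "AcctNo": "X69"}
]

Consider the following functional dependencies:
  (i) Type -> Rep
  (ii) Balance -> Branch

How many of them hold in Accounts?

2

(i) Type -> Rep: every LHS value maps to a single RHS value — holds.
(ii) Balance -> Branch: every LHS value maps to a single RHS value — holds.
2 of the 2 dependencies hold.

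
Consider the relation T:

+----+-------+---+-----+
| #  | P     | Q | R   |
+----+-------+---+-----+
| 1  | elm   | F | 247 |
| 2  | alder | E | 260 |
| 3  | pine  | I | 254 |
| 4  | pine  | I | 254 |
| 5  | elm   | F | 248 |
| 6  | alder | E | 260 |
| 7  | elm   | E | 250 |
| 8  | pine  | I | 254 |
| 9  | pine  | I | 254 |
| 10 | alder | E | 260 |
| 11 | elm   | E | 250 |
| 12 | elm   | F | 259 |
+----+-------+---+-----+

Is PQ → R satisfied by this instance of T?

No

(P=elm, Q=F): rows 1, 5, 12 → R takes values {247, 248, 259} — violation
(P=alder, Q=E): rows 2, 6, 10 → R = 260, 260, 260 ✓
(P=pine, Q=I): rows 3, 4, 8, 9 → R = 254, 254, 254, 254 ✓
(P=elm, Q=E): rows 7, 11 → R = 250, 250 ✓
Two rows agree on PQ but differ on R, so PQ → R does not hold.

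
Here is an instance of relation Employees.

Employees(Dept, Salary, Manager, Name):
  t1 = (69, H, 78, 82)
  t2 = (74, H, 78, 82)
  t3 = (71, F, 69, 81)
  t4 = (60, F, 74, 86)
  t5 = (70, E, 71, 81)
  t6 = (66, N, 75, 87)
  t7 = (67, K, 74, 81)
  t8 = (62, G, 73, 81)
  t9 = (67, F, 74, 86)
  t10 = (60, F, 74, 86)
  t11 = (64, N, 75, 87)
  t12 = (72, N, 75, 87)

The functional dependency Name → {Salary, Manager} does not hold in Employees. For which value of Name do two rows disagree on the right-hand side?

81

Name=82: rows 1, 2 → {Salary,Manager} = (H, 78), (H, 78) ✓
Name=81: rows 3, 5, 7, 8 → {Salary,Manager} takes values {(F, 69), (E, 71), (K, 74), (G, 73)} — violation
Name=86: rows 4, 9, 10 → {Salary,Manager} = (F, 74), (F, 74), (F, 74) ✓
Name=87: rows 6, 11, 12 → {Salary,Manager} = (N, 75), (N, 75), (N, 75) ✓
The only Name value with inconsistent RHS is Name=81.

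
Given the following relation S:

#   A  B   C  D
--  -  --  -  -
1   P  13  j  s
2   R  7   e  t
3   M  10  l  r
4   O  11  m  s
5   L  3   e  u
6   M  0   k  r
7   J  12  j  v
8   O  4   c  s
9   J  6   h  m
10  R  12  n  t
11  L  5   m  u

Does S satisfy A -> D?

No

A=P: row 1 → D = s ✓
A=R: rows 2, 10 → D = t, t ✓
A=M: rows 3, 6 → D = r, r ✓
A=O: rows 4, 8 → D = s, s ✓
A=L: rows 5, 11 → D = u, u ✓
A=J: rows 7, 9 → D takes values {v, m} — violation
Two rows agree on A but differ on D, so A -> D does not hold.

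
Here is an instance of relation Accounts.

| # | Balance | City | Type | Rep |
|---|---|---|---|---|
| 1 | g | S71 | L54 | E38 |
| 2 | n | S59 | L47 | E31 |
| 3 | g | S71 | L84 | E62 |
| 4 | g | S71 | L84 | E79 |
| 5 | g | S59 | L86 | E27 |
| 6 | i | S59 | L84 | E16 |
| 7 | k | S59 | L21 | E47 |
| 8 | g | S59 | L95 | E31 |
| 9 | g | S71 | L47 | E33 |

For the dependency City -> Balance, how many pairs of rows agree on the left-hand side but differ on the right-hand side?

9

City=S71: all 4 rows agree on Balance — 0 pairs.
City=S59: violating pairs (2,5), (2,6), (2,7), (2,8), (5,6), (5,7), (6,7), (6,8), (7,8) — 9 pairs.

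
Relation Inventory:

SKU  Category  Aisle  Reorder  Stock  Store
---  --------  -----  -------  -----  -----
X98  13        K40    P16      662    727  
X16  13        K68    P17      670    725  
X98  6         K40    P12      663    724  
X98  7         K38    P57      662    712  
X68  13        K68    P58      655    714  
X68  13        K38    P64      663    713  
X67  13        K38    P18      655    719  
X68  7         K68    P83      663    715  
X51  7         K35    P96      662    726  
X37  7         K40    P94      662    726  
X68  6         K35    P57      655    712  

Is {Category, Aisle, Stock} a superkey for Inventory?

All 11 rows have distinct {Category, Aisle, Stock} values, so {Category, Aisle, Stock} → (all attributes) holds and {Category, Aisle, Stock} is a superkey.

Yes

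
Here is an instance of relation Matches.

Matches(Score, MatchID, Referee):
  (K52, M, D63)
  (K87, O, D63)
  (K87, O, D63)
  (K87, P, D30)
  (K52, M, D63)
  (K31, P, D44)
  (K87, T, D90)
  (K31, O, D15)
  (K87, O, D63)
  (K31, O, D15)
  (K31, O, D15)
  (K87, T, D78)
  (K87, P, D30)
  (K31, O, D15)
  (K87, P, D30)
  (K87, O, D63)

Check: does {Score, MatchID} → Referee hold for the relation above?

No

(Score=K52, MatchID=M): 2 rows → Referee = D63, D63 ✓
(Score=K87, MatchID=O): 4 rows → Referee = D63, D63, D63, D63 ✓
(Score=K87, MatchID=P): 3 rows → Referee = D30, D30, D30 ✓
(Score=K31, MatchID=P): 1 row → Referee = D44 ✓
(Score=K87, MatchID=T): 2 rows → Referee takes values {D90, D78} — violation
(Score=K31, MatchID=O): 4 rows → Referee = D15, D15, D15, D15 ✓
Two rows agree on {Score, MatchID} but differ on Referee, so {Score, MatchID} → Referee does not hold.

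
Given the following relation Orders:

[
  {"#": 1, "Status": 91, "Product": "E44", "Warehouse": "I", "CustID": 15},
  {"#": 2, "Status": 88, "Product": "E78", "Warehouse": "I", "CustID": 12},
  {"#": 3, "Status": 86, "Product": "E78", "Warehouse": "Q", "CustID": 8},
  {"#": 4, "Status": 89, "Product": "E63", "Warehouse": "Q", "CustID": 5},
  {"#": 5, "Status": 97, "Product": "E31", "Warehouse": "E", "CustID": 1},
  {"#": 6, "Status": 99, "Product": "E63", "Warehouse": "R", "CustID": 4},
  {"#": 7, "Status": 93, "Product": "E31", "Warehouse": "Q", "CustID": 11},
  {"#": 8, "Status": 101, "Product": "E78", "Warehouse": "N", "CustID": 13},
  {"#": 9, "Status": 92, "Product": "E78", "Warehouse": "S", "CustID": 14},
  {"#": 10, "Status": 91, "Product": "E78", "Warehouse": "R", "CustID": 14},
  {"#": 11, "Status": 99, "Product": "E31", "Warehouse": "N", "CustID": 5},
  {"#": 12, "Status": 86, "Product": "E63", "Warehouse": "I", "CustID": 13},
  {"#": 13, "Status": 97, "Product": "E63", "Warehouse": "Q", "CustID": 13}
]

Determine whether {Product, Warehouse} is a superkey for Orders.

Rows 4 and 13 have the same {Product, Warehouse} value (Product=E63, Warehouse=Q) but are distinct tuples, so {Product, Warehouse} does not determine every attribute — not a superkey.

No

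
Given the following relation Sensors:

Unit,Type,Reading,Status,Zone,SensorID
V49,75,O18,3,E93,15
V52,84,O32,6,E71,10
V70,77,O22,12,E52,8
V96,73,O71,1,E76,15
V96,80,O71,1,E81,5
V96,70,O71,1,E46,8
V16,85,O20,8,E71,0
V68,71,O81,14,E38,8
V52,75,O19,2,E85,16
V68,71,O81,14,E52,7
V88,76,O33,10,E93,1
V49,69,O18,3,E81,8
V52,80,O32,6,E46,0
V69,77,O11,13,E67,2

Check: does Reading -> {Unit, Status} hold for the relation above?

Reading=O18: 2 rows → {Unit,Status} = (V49, 3), (V49, 3) ✓
Reading=O32: 2 rows → {Unit,Status} = (V52, 6), (V52, 6) ✓
Reading=O22: 1 row → {Unit,Status} = (V70, 12) ✓
Reading=O71: 3 rows → {Unit,Status} = (V96, 1), (V96, 1), (V96, 1) ✓
Reading=O20: 1 row → {Unit,Status} = (V16, 8) ✓
Reading=O81: 2 rows → {Unit,Status} = (V68, 14), (V68, 14) ✓
Reading=O19: 1 row → {Unit,Status} = (V52, 2) ✓
Reading=O33: 1 row → {Unit,Status} = (V88, 10) ✓
Reading=O11: 1 row → {Unit,Status} = (V69, 13) ✓
Every Reading value is associated with a single {Unit, Status} value, so Reading -> {Unit, Status} holds.

Yes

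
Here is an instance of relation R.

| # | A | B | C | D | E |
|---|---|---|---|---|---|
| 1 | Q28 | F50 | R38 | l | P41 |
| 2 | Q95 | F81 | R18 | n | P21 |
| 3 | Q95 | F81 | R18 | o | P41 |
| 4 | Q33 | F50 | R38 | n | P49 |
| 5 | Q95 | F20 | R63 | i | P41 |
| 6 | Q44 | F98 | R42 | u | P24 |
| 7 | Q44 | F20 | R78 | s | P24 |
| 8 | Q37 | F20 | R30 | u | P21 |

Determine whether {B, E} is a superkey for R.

All 8 rows have distinct {B, E} values, so {B, E} → (all attributes) holds and {B, E} is a superkey.

Yes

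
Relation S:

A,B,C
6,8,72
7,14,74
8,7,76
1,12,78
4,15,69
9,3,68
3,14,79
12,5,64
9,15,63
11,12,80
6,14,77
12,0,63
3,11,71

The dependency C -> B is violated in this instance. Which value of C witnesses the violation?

63

C=72: 1 row → B = 8 ✓
C=74: 1 row → B = 14 ✓
C=76: 1 row → B = 7 ✓
C=78: 1 row → B = 12 ✓
C=69: 1 row → B = 15 ✓
C=68: 1 row → B = 3 ✓
C=79: 1 row → B = 14 ✓
C=64: 1 row → B = 5 ✓
C=63: 2 rows → B takes values {15, 0} — violation
C=80: 1 row → B = 12 ✓
C=77: 1 row → B = 14 ✓
C=71: 1 row → B = 11 ✓
The only C value with inconsistent B is C=63.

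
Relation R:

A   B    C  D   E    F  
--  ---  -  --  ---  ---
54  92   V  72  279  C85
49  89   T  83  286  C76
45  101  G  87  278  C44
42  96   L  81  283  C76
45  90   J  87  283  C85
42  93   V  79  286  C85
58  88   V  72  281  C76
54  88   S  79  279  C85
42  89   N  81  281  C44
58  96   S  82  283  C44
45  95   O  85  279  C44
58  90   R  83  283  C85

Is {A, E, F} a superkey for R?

Two distinct rows share (A=54, E=279, F=C85), so {A, E, F} does not determine every attribute — not a superkey.

No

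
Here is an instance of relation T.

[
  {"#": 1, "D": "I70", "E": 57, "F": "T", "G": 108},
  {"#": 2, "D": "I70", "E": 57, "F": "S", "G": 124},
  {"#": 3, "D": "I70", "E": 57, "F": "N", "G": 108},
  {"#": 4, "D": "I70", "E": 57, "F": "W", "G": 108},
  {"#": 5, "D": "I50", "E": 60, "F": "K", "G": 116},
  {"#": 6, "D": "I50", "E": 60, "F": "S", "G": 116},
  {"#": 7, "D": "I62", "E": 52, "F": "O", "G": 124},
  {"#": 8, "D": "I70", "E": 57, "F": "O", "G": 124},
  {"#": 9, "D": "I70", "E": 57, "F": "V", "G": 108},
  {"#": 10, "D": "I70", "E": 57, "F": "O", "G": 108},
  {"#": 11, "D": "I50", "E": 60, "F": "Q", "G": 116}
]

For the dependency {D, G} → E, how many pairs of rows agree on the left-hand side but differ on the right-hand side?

0

(D=I70, G=108): all 5 rows agree on E — 0 pairs.
(D=I70, G=124): all 2 rows agree on E — 0 pairs.
(D=I50, G=116): all 3 rows agree on E — 0 pairs.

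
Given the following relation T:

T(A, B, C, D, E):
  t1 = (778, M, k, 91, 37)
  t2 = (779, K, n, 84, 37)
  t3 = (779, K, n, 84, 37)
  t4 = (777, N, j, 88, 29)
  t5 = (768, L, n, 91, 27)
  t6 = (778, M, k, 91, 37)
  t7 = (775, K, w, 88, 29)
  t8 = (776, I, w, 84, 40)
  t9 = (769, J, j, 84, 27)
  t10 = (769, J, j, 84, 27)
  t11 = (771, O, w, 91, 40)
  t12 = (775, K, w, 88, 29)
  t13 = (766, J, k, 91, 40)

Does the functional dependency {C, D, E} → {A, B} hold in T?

Yes

(C=k, D=91, E=37): rows 1, 6 → {A,B} = (778, M), (778, M) ✓
(C=n, D=84, E=37): rows 2, 3 → {A,B} = (779, K), (779, K) ✓
(C=j, D=88, E=29): row 4 → {A,B} = (777, N) ✓
(C=n, D=91, E=27): row 5 → {A,B} = (768, L) ✓
(C=w, D=88, E=29): rows 7, 12 → {A,B} = (775, K), (775, K) ✓
(C=w, D=84, E=40): row 8 → {A,B} = (776, I) ✓
(C=j, D=84, E=27): rows 9, 10 → {A,B} = (769, J), (769, J) ✓
(C=w, D=91, E=40): row 11 → {A,B} = (771, O) ✓
(C=k, D=91, E=40): row 13 → {A,B} = (766, J) ✓
Every {C, D, E} value is associated with a single {A, B} value, so {C, D, E} → {A, B} holds.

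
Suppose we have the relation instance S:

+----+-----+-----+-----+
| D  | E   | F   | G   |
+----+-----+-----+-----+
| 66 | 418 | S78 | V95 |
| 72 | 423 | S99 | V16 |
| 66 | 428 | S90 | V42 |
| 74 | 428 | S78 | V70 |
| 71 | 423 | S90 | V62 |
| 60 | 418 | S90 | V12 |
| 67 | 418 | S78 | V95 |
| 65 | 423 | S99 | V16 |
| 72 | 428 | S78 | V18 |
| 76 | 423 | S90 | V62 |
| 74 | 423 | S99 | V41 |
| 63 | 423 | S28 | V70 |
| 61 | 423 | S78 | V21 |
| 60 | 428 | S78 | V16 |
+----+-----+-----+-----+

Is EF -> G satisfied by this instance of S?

(E=418, F=S78): 2 rows → G = V95, V95 ✓
(E=423, F=S99): 3 rows → G takes values {V16, V41} — violation
(E=428, F=S90): 1 row → G = V42 ✓
(E=428, F=S78): 3 rows → G takes values {V70, V18, V16} — violation
(E=423, F=S90): 2 rows → G = V62, V62 ✓
(E=418, F=S90): 1 row → G = V12 ✓
(E=423, F=S28): 1 row → G = V70 ✓
(E=423, F=S78): 1 row → G = V21 ✓
Two rows agree on EF but differ on G, so EF -> G does not hold.

No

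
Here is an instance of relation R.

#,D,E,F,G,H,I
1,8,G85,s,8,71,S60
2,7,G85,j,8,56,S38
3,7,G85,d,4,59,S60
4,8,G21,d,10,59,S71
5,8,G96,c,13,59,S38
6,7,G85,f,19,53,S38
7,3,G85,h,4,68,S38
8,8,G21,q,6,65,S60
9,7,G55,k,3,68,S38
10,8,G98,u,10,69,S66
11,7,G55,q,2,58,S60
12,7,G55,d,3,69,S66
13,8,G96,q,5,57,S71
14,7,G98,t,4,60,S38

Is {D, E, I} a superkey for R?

No

Rows 2 and 6 have the same {D, E, I} value (D=7, E=G85, I=S38) but are distinct tuples, so {D, E, I} does not determine every attribute — not a superkey.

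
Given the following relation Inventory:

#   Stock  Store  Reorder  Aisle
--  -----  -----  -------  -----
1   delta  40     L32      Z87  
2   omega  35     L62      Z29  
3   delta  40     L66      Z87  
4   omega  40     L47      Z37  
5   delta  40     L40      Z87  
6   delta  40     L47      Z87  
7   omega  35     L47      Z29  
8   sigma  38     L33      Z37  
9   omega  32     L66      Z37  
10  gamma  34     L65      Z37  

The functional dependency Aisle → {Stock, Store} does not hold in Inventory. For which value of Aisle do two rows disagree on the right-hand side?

Aisle=Z87: rows 1, 3, 5, 6 → {Stock,Store} = (delta, 40), (delta, 40), (delta, 40), (delta, 40) ✓
Aisle=Z29: rows 2, 7 → {Stock,Store} = (omega, 35), (omega, 35) ✓
Aisle=Z37: rows 4, 8, 9, 10 → {Stock,Store} takes values {(omega, 40), (sigma, 38), (omega, 32), (gamma, 34)} — violation
The only Aisle value with inconsistent RHS is Aisle=Z37.

Z37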